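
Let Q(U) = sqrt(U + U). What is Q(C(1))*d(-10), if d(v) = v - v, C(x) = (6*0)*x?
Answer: 0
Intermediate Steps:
C(x) = 0 (C(x) = 0*x = 0)
Q(U) = sqrt(2)*sqrt(U) (Q(U) = sqrt(2*U) = sqrt(2)*sqrt(U))
d(v) = 0
Q(C(1))*d(-10) = (sqrt(2)*sqrt(0))*0 = (sqrt(2)*0)*0 = 0*0 = 0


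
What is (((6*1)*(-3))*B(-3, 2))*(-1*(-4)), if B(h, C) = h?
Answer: 216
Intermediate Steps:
(((6*1)*(-3))*B(-3, 2))*(-1*(-4)) = (((6*1)*(-3))*(-3))*(-1*(-4)) = ((6*(-3))*(-3))*4 = -18*(-3)*4 = 54*4 = 216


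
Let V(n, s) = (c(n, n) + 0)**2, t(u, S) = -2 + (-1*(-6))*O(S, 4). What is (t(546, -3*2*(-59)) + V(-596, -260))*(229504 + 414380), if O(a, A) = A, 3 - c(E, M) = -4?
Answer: 45715764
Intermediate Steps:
c(E, M) = 7 (c(E, M) = 3 - 1*(-4) = 3 + 4 = 7)
t(u, S) = 22 (t(u, S) = -2 - 1*(-6)*4 = -2 + 6*4 = -2 + 24 = 22)
V(n, s) = 49 (V(n, s) = (7 + 0)**2 = 7**2 = 49)
(t(546, -3*2*(-59)) + V(-596, -260))*(229504 + 414380) = (22 + 49)*(229504 + 414380) = 71*643884 = 45715764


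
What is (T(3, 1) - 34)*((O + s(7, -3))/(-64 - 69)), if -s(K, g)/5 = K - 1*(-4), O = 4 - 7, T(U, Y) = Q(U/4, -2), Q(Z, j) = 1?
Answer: -1914/133 ≈ -14.391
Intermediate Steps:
T(U, Y) = 1
O = -3
s(K, g) = -20 - 5*K (s(K, g) = -5*(K - 1*(-4)) = -5*(K + 4) = -5*(4 + K) = -20 - 5*K)
(T(3, 1) - 34)*((O + s(7, -3))/(-64 - 69)) = (1 - 34)*((-3 + (-20 - 5*7))/(-64 - 69)) = -33*(-3 + (-20 - 35))/(-133) = -33*(-3 - 55)*(-1)/133 = -(-1914)*(-1)/133 = -33*58/133 = -1914/133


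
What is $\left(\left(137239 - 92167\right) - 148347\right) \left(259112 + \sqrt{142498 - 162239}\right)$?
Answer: $-26759791800 - 103275 i \sqrt{19741} \approx -2.676 \cdot 10^{10} - 1.451 \cdot 10^{7} i$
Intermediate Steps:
$\left(\left(137239 - 92167\right) - 148347\right) \left(259112 + \sqrt{142498 - 162239}\right) = \left(\left(137239 - 92167\right) - 148347\right) \left(259112 + \sqrt{-19741}\right) = \left(45072 - 148347\right) \left(259112 + i \sqrt{19741}\right) = - 103275 \left(259112 + i \sqrt{19741}\right) = -26759791800 - 103275 i \sqrt{19741}$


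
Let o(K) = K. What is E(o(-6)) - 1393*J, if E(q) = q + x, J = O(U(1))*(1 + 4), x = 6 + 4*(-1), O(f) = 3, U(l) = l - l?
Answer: -20899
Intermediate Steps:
U(l) = 0
x = 2 (x = 6 - 4 = 2)
J = 15 (J = 3*(1 + 4) = 3*5 = 15)
E(q) = 2 + q (E(q) = q + 2 = 2 + q)
E(o(-6)) - 1393*J = (2 - 6) - 1393*15 = -4 - 20895 = -20899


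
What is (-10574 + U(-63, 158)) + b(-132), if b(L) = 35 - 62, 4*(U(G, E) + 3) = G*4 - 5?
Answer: -42673/4 ≈ -10668.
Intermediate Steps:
U(G, E) = -17/4 + G (U(G, E) = -3 + (G*4 - 5)/4 = -3 + (4*G - 5)/4 = -3 + (-5 + 4*G)/4 = -3 + (-5/4 + G) = -17/4 + G)
b(L) = -27
(-10574 + U(-63, 158)) + b(-132) = (-10574 + (-17/4 - 63)) - 27 = (-10574 - 269/4) - 27 = -42565/4 - 27 = -42673/4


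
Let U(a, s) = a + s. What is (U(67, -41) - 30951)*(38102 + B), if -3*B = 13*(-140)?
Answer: -3591196550/3 ≈ -1.1971e+9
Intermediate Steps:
B = 1820/3 (B = -13*(-140)/3 = -1/3*(-1820) = 1820/3 ≈ 606.67)
(U(67, -41) - 30951)*(38102 + B) = ((67 - 41) - 30951)*(38102 + 1820/3) = (26 - 30951)*(116126/3) = -30925*116126/3 = -3591196550/3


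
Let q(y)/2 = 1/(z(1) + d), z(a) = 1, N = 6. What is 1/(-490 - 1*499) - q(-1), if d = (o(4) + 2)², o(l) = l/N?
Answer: -17875/72197 ≈ -0.24759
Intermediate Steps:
o(l) = l/6
d = 64/9 (d = ((⅙)*4 + 2)² = (⅔ + 2)² = (8/3)² = 64/9 ≈ 7.1111)
q(y) = 18/73 (q(y) = 2/(1 + 64/9) = 2/(73/9) = 2*(9/73) = 18/73)
1/(-490 - 1*499) - q(-1) = 1/(-490 - 1*499) - 1*18/73 = 1/(-490 - 499) - 18/73 = 1/(-989) - 18/73 = -1/989 - 18/73 = -17875/72197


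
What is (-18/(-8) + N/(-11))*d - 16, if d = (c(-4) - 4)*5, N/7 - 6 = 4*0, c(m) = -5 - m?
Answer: 1021/44 ≈ 23.205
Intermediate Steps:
N = 42 (N = 42 + 7*(4*0) = 42 + 7*0 = 42 + 0 = 42)
d = -25 (d = ((-5 - 1*(-4)) - 4)*5 = ((-5 + 4) - 4)*5 = (-1 - 4)*5 = -5*5 = -25)
(-18/(-8) + N/(-11))*d - 16 = (-18/(-8) + 42/(-11))*(-25) - 16 = (-18*(-1/8) + 42*(-1/11))*(-25) - 16 = (9/4 - 42/11)*(-25) - 16 = -69/44*(-25) - 16 = 1725/44 - 16 = 1021/44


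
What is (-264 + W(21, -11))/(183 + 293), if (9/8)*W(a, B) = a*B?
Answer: -352/357 ≈ -0.98599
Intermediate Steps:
W(a, B) = 8*B*a/9 (W(a, B) = 8*(a*B)/9 = 8*(B*a)/9 = 8*B*a/9)
(-264 + W(21, -11))/(183 + 293) = (-264 + (8/9)*(-11)*21)/(183 + 293) = (-264 - 616/3)/476 = -1408/3*1/476 = -352/357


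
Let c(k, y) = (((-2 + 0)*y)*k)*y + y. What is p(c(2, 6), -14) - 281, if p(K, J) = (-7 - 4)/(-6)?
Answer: -1675/6 ≈ -279.17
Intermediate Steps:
c(k, y) = y - 2*k*y² (c(k, y) = ((-2*y)*k)*y + y = (-2*k*y)*y + y = -2*k*y² + y = y - 2*k*y²)
p(K, J) = 11/6 (p(K, J) = -11*(-⅙) = 11/6)
p(c(2, 6), -14) - 281 = 11/6 - 281 = -1675/6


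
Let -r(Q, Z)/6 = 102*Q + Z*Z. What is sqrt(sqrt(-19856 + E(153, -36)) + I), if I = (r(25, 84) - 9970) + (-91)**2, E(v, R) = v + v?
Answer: sqrt(-59325 + 5*I*sqrt(782)) ≈ 0.287 + 243.57*I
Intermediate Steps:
r(Q, Z) = -612*Q - 6*Z**2 (r(Q, Z) = -6*(102*Q + Z*Z) = -6*(102*Q + Z**2) = -6*(Z**2 + 102*Q) = -612*Q - 6*Z**2)
E(v, R) = 2*v
I = -59325 (I = ((-612*25 - 6*84**2) - 9970) + (-91)**2 = ((-15300 - 6*7056) - 9970) + 8281 = ((-15300 - 42336) - 9970) + 8281 = (-57636 - 9970) + 8281 = -67606 + 8281 = -59325)
sqrt(sqrt(-19856 + E(153, -36)) + I) = sqrt(sqrt(-19856 + 2*153) - 59325) = sqrt(sqrt(-19856 + 306) - 59325) = sqrt(sqrt(-19550) - 59325) = sqrt(5*I*sqrt(782) - 59325) = sqrt(-59325 + 5*I*sqrt(782))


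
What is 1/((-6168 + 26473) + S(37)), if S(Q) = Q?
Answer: 1/20342 ≈ 4.9159e-5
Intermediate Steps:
1/((-6168 + 26473) + S(37)) = 1/((-6168 + 26473) + 37) = 1/(20305 + 37) = 1/20342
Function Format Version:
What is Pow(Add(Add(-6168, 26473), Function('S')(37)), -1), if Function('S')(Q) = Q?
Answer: Rational(1, 20342) ≈ 4.9159e-5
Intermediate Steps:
Pow(Add(Add(-6168, 26473), Function('S')(37)), -1) = Pow(Add(Add(-6168, 26473), 37), -1) = Pow(Add(20305, 37), -1) = Pow(20342, -1) = Rational(1, 20342)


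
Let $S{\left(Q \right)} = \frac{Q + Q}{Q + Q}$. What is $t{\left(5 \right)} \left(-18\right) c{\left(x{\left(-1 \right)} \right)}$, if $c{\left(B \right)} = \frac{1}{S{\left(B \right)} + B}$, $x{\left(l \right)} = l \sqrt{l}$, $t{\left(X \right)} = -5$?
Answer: $45 + 45 i \approx 45.0 + 45.0 i$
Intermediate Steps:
$x{\left(l \right)} = l^{\frac{3}{2}}$
$S{\left(Q \right)} = 1$ ($S{\left(Q \right)} = \frac{2 Q}{2 Q} = 2 Q \frac{1}{2 Q} = 1$)
$c{\left(B \right)} = \frac{1}{1 + B}$
$t{\left(5 \right)} \left(-18\right) c{\left(x{\left(-1 \right)} \right)} = \frac{\left(-5\right) \left(-18\right)}{1 + \left(-1\right)^{\frac{3}{2}}} = \frac{90}{1 - i} = 90 \frac{1 + i}{2} = 45 \left(1 + i\right)$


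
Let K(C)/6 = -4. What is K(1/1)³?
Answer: -13824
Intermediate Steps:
K(C) = -24 (K(C) = 6*(-4) = -24)
K(1/1)³ = (-24)³ = -13824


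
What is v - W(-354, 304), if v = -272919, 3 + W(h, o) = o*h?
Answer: -165300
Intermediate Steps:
W(h, o) = -3 + h*o (W(h, o) = -3 + o*h = -3 + h*o)
v - W(-354, 304) = -272919 - (-3 - 354*304) = -272919 - (-3 - 107616) = -272919 - 1*(-107619) = -272919 + 107619 = -165300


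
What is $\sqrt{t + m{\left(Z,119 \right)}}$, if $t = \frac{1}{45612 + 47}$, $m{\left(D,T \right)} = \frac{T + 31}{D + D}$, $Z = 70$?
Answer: $\frac{\sqrt{437805248174}}{639226} \approx 1.0351$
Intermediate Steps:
$m{\left(D,T \right)} = \frac{31 + T}{2 D}$
$t = \frac{1}{45659} \approx 2.1901 \cdot 10^{-5}$
$\sqrt{t + m{\left(Z,119 \right)}} = \sqrt{\frac{1}{45659} + \frac{31 + 119}{2 \cdot 70}} = \sqrt{\frac{1}{45659} + \frac{1}{2} \cdot \frac{1}{70} \cdot 150} = \sqrt{\frac{1}{45659} + \frac{15}{14}} = \sqrt{\frac{684899}{639226}} = \frac{\sqrt{437805248174}}{639226}$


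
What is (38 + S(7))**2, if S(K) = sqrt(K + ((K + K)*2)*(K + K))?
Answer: (38 + sqrt(399))**2 ≈ 3361.1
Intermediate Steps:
S(K) = sqrt(K + 8*K**2) (S(K) = sqrt(K + ((2*K)*2)*(2*K)) = sqrt(K + (4*K)*(2*K)) = sqrt(K + 8*K**2))
(38 + S(7))**2 = (38 + sqrt(7*(1 + 8*7)))**2 = (38 + sqrt(7*(1 + 56)))**2 = (38 + sqrt(7*57))**2 = (38 + sqrt(399))**2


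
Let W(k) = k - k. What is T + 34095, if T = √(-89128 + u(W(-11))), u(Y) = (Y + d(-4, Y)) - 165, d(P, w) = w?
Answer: 34095 + I*√89293 ≈ 34095.0 + 298.82*I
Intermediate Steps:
W(k) = 0
u(Y) = -165 + 2*Y (u(Y) = (Y + Y) - 165 = 2*Y - 165 = -165 + 2*Y)
T = I*√89293 (T = √(-89128 + (-165 + 2*0)) = √(-89128 + (-165 + 0)) = √(-89128 - 165) = √(-89293) = I*√89293 ≈ 298.82*I)
T + 34095 = I*√89293 + 34095 = 34095 + I*√89293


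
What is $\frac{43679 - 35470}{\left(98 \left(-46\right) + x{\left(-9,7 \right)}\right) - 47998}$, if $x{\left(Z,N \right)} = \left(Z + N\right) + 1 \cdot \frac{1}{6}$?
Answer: $- \frac{49254}{315047} \approx -0.15634$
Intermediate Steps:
$x{\left(Z,N \right)} = \frac{1}{6} + N + Z$ ($x{\left(Z,N \right)} = \left(N + Z\right) + 1 \cdot \frac{1}{6} = \left(N + Z\right) + \frac{1}{6} = \frac{1}{6} + N + Z$)
$\frac{43679 - 35470}{\left(98 \left(-46\right) + x{\left(-9,7 \right)}\right) - 47998} = \frac{43679 - 35470}{\left(98 \left(-46\right) + \left(\frac{1}{6} + 7 - 9\right)\right) - 47998} = \frac{8209}{\left(-4508 - \frac{11}{6}\right) - 47998} = \frac{8209}{- \frac{27059}{6} - 47998} = \frac{8209}{- \frac{315047}{6}} = 8209 \left(- \frac{6}{315047}\right) = - \frac{49254}{315047}$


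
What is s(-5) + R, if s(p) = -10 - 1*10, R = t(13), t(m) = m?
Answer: -7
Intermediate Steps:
R = 13
s(p) = -20 (s(p) = -10 - 10 = -20)
s(-5) + R = -20 + 13 = -7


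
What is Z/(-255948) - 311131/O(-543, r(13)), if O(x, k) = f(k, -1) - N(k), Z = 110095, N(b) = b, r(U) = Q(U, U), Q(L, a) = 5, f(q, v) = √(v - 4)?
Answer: 4424038701/85316 + 311131*I*√5/30 ≈ 51855.0 + 23190.0*I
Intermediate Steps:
f(q, v) = √(-4 + v)
r(U) = 5
O(x, k) = -k + I*√5 (O(x, k) = √(-4 - 1) - k = √(-5) - k = I*√5 - k = -k + I*√5)
Z/(-255948) - 311131/O(-543, r(13)) = 110095/(-255948) - 311131/(-1*5 + I*√5) = 110095*(-1/255948) - 311131/(-5 + I*√5) = -110095/255948 - 311131/(-5 + I*√5)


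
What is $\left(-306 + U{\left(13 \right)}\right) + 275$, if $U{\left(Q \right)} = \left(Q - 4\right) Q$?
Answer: $86$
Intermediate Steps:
$U{\left(Q \right)} = Q \left(-4 + Q\right)$ ($U{\left(Q \right)} = \left(-4 + Q\right) Q = Q \left(-4 + Q\right)$)
$\left(-306 + U{\left(13 \right)}\right) + 275 = \left(-306 + 13 \left(-4 + 13\right)\right) + 275 = \left(-306 + 13 \cdot 9\right) + 275 = \left(-306 + 117\right) + 275 = -189 + 275 = 86$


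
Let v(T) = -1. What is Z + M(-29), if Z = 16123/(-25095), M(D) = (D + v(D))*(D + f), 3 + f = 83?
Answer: -38411473/25095 ≈ -1530.6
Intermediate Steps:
f = 80 (f = -3 + 83 = 80)
M(D) = (-1 + D)*(80 + D) (M(D) = (D - 1)*(D + 80) = (-1 + D)*(80 + D))
Z = -16123/25095 (Z = 16123*(-1/25095) = -16123/25095 ≈ -0.64248)
Z + M(-29) = -16123/25095 + (-80 + (-29)² + 79*(-29)) = -16123/25095 + (-80 + 841 - 2291) = -16123/25095 - 1530 = -38411473/25095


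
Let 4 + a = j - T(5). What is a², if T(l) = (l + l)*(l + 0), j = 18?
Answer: 1296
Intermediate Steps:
T(l) = 2*l² (T(l) = (2*l)*l = 2*l²)
a = -36 (a = -4 + (18 - 2*5²) = -4 + (18 - 2*25) = -4 + (18 - 1*50) = -4 + (18 - 50) = -4 - 32 = -36)
a² = (-36)² = 1296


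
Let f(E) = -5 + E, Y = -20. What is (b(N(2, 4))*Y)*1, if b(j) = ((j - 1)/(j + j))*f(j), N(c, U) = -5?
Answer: 120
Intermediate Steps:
b(j) = (-1 + j)*(-5 + j)/(2*j) (b(j) = ((j - 1)/(j + j))*(-5 + j) = ((-1 + j)/((2*j)))*(-5 + j) = ((-1 + j)*(1/(2*j)))*(-5 + j) = ((-1 + j)/(2*j))*(-5 + j) = (-1 + j)*(-5 + j)/(2*j))
(b(N(2, 4))*Y)*1 = (((½)*(-1 - 5)*(-5 - 5)/(-5))*(-20))*1 = (((½)*(-⅕)*(-6)*(-10))*(-20))*1 = -6*(-20)*1 = 120*1 = 120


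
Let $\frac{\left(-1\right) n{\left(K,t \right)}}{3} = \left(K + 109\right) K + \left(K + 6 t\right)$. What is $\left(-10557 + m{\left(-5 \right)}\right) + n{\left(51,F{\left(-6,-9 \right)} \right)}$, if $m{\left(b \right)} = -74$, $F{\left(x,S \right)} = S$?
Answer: $-35102$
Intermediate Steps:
$n{\left(K,t \right)} = - 18 t - 3 K - 3 K \left(109 + K\right)$ ($n{\left(K,t \right)} = - 3 \left(\left(K + 109\right) K + \left(K + 6 t\right)\right) = - 3 \left(\left(109 + K\right) K + \left(K + 6 t\right)\right) = - 3 \left(K \left(109 + K\right) + \left(K + 6 t\right)\right) = - 3 \left(K + 6 t + K \left(109 + K\right)\right) = - 18 t - 3 K - 3 K \left(109 + K\right)$)
$\left(-10557 + m{\left(-5 \right)}\right) + n{\left(51,F{\left(-6,-9 \right)} \right)} = \left(-10557 - 74\right) - \left(16668 + 7803\right) = -10631 - 24471 = -35102$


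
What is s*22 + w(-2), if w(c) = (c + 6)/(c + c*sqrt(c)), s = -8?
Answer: 2*(-88*sqrt(2) + 89*I)/(sqrt(2) - I) ≈ -176.67 + 0.94281*I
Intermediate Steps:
w(c) = (6 + c)/(c + c**(3/2))
s*22 + w(-2) = -8*22 + (6 - 2)/(-2 + (-2)**(3/2)) = -176 + 4/(-2 - 2*I*sqrt(2))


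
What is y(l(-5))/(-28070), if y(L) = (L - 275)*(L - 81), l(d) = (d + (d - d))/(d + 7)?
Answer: -18537/22456 ≈ -0.82548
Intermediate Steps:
l(d) = d/(7 + d) (l(d) = (d + 0)/(7 + d) = d/(7 + d))
y(L) = (-275 + L)*(-81 + L)
y(l(-5))/(-28070) = (22275 + (-5/(7 - 5))**2 - (-1780)/(7 - 5))/(-28070) = (22275 + (-5/2)**2 - (-1780)/2)*(-1/28070) = (22275 + (-5*1/2)**2 - (-1780)/2)*(-1/28070) = (22275 + (-5/2)**2 - 356*(-5/2))*(-1/28070) = (22275 + 25/4 + 890)*(-1/28070) = (92685/4)*(-1/28070) = -18537/22456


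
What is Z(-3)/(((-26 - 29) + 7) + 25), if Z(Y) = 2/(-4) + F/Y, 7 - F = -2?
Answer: 7/46 ≈ 0.15217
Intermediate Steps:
F = 9 (F = 7 - 1*(-2) = 7 + 2 = 9)
Z(Y) = -1/2 + 9/Y (Z(Y) = 2/(-4) + 9/Y = 2*(-1/4) + 9/Y = -1/2 + 9/Y)
Z(-3)/(((-26 - 29) + 7) + 25) = ((1/2)*(18 - 1*(-3))/(-3))/(((-26 - 29) + 7) + 25) = ((1/2)*(-1/3)*(18 + 3))/((-55 + 7) + 25) = ((1/2)*(-1/3)*21)/(-48 + 25) = -7/2/(-23) = -7/2*(-1/23) = 7/46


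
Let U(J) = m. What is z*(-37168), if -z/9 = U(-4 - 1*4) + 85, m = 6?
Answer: 30440592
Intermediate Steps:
U(J) = 6
z = -819 (z = -9*(6 + 85) = -9*91 = -819)
z*(-37168) = -819*(-37168) = 30440592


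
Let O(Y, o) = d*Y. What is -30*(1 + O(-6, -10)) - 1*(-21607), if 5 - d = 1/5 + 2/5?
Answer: 22369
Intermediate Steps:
d = 22/5 (d = 5 - (1/5 + 2/5) = 5 - (1*(⅕) + 2*(⅕)) = 5 - (⅕ + ⅖) = 5 - 1*⅗ = 5 - ⅗ = 22/5 ≈ 4.4000)
O(Y, o) = 22*Y/5
-30*(1 + O(-6, -10)) - 1*(-21607) = -30*(1 + (22/5)*(-6)) - 1*(-21607) = -30*(1 - 132/5) + 21607 = -30*(-127/5) + 21607 = 762 + 21607 = 22369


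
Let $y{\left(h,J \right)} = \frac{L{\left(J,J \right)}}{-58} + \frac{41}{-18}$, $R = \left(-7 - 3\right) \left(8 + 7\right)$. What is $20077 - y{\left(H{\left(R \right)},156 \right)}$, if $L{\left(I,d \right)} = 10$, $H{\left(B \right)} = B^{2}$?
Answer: $\frac{10481473}{522} \approx 20079.0$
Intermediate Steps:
$R = -150$ ($R = \left(-10\right) 15 = -150$)
$y{\left(h,J \right)} = - \frac{1279}{522}$ ($y{\left(h,J \right)} = \frac{10}{-58} + \frac{41}{-18} = 10 \left(- \frac{1}{58}\right) + 41 \left(- \frac{1}{18}\right) = - \frac{5}{29} - \frac{41}{18} = - \frac{1279}{522}$)
$20077 - y{\left(H{\left(R \right)},156 \right)} = 20077 - - \frac{1279}{522} = 20077 + \frac{1279}{522} = \frac{10481473}{522}$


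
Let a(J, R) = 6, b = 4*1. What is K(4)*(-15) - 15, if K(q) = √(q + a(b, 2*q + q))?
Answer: -15 - 15*√10 ≈ -62.434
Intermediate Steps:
b = 4
K(q) = √(6 + q) (K(q) = √(q + 6) = √(6 + q))
K(4)*(-15) - 15 = √(6 + 4)*(-15) - 15 = √10*(-15) - 15 = -15*√10 - 15 = -15 - 15*√10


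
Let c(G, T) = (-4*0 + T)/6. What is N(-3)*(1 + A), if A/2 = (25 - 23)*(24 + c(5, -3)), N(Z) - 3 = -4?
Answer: -95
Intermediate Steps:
N(Z) = -1 (N(Z) = 3 - 4 = -1)
c(G, T) = T/6 (c(G, T) = (0 + T)*(⅙) = T*(⅙) = T/6)
A = 94 (A = 2*((25 - 23)*(24 + (⅙)*(-3))) = 2*(2*(24 - ½)) = 2*(2*(47/2)) = 2*47 = 94)
N(-3)*(1 + A) = -(1 + 94) = -1*95 = -95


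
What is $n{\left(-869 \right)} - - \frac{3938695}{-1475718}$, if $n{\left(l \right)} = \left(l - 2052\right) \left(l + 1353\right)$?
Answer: $- \frac{2086320921247}{1475718} \approx -1.4138 \cdot 10^{6}$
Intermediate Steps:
$n{\left(l \right)} = \left(-2052 + l\right) \left(1353 + l\right)$
$n{\left(-869 \right)} - - \frac{3938695}{-1475718} = \left(-2776356 + \left(-869\right)^{2} - -607431\right) - - \frac{3938695}{-1475718} = \left(-2776356 + 755161 + 607431\right) - \left(-3938695\right) \left(- \frac{1}{1475718}\right) = -1413764 - \frac{3938695}{1475718} = - \frac{2086320921247}{1475718}$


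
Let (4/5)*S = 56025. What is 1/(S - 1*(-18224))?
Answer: 4/353021 ≈ 1.1331e-5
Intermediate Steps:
S = 280125/4 (S = (5/4)*56025 = 280125/4 ≈ 70031.)
1/(S - 1*(-18224)) = 1/(280125/4 - 1*(-18224)) = 1/(280125/4 + 18224) = 1/(353021/4) = 4/353021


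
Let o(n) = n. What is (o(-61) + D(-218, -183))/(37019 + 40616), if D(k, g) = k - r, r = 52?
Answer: -331/77635 ≈ -0.0042635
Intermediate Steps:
D(k, g) = -52 + k (D(k, g) = k - 1*52 = k - 52 = -52 + k)
(o(-61) + D(-218, -183))/(37019 + 40616) = (-61 + (-52 - 218))/(37019 + 40616) = (-61 - 270)/77635 = -331*1/77635 = -331/77635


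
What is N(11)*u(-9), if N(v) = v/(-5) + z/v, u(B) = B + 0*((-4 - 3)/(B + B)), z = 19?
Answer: 234/55 ≈ 4.2545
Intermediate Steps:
u(B) = B (u(B) = B + 0*(-7*1/(2*B)) = B + 0*(-7/(2*B)) = B + 0 = B)
N(v) = 19/v - v/5 (N(v) = v/(-5) + 19/v = v*(-⅕) + 19/v = -v/5 + 19/v = 19/v - v/5)
N(11)*u(-9) = (19/11 - ⅕*11)*(-9) = (19*(1/11) - 11/5)*(-9) = (19/11 - 11/5)*(-9) = -26/55*(-9) = 234/55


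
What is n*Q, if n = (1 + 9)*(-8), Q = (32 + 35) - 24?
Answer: -3440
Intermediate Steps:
Q = 43 (Q = 67 - 24 = 43)
n = -80 (n = 10*(-8) = -80)
n*Q = -80*43 = -3440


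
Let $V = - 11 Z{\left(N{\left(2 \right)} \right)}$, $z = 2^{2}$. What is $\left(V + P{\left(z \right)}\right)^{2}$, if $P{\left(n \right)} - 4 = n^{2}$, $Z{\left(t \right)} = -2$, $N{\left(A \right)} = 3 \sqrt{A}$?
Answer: $1764$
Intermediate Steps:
$z = 4$
$P{\left(n \right)} = 4 + n^{2}$
$V = 22$ ($V = \left(-11\right) \left(-2\right) = 22$)
$\left(V + P{\left(z \right)}\right)^{2} = \left(22 + \left(4 + 4^{2}\right)\right)^{2} = \left(22 + \left(4 + 16\right)\right)^{2} = \left(22 + 20\right)^{2} = 42^{2} = 1764$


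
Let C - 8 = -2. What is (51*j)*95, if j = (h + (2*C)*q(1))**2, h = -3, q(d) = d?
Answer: 392445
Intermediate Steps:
C = 6 (C = 8 - 2 = 6)
j = 81 (j = (-3 + (2*6)*1)**2 = (-3 + 12*1)**2 = (-3 + 12)**2 = 9**2 = 81)
(51*j)*95 = (51*81)*95 = 4131*95 = 392445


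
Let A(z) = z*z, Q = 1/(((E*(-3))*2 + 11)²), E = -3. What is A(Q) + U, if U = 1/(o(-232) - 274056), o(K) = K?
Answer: -432993/193998690928 ≈ -2.2319e-6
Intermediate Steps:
Q = 1/841 (Q = 1/((-3*(-3)*2 + 11)²) = 1/((9*2 + 11)²) = 1/((18 + 11)²) = 1/(29²) = 1/841 ≈ 0.0011891)
A(z) = z²
U = -1/274288 (U = 1/(-232 - 274056) = 1/(-274288) = -1/274288 ≈ -3.6458e-6)
A(Q) + U = (1/841)² - 1/274288 = 1/707281 - 1/274288 = -432993/193998690928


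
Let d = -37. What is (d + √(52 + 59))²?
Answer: (37 - √111)² ≈ 700.36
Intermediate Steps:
(d + √(52 + 59))² = (-37 + √(52 + 59))² = (-37 + √111)²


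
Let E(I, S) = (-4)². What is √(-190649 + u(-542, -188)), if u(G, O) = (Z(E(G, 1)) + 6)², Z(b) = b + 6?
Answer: I*√189865 ≈ 435.73*I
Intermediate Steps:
E(I, S) = 16
Z(b) = 6 + b
u(G, O) = 784 (u(G, O) = ((6 + 16) + 6)² = (22 + 6)² = 28² = 784)
√(-190649 + u(-542, -188)) = √(-190649 + 784) = √(-189865) = I*√189865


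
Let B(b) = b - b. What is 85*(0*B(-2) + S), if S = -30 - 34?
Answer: -5440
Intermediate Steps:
B(b) = 0
S = -64
85*(0*B(-2) + S) = 85*(0*0 - 64) = 85*(0 - 64) = 85*(-64) = -5440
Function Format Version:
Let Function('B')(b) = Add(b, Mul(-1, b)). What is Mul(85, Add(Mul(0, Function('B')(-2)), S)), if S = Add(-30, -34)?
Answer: -5440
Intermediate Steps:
Function('B')(b) = 0
S = -64
Mul(85, Add(Mul(0, Function('B')(-2)), S)) = Mul(85, Add(Mul(0, 0), -64)) = Mul(85, Add(0, -64)) = Mul(85, -64) = -5440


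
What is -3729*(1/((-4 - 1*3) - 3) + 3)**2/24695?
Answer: -285099/224500 ≈ -1.2699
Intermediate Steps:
-3729*(1/((-4 - 1*3) - 3) + 3)**2/24695 = -3729*(1/((-4 - 3) - 3) + 3)**2*(1/24695) = -3729*(1/(-7 - 3) + 3)**2*(1/24695) = -3729*(1/(-10) + 3)**2*(1/24695) = -3729*(-1/10 + 3)**2*(1/24695) = -3729*(29/10)**2*(1/24695) = -3729*841/100*(1/24695) = -3136089/100*1/24695 = -285099/224500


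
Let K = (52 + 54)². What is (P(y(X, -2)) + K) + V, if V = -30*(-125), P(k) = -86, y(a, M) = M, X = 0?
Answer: 14900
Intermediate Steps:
K = 11236 (K = 106² = 11236)
V = 3750
(P(y(X, -2)) + K) + V = (-86 + 11236) + 3750 = 11150 + 3750 = 14900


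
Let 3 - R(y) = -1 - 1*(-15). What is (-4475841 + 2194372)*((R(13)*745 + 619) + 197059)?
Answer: -432299590527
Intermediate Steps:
R(y) = -11 (R(y) = 3 - (-1 - 1*(-15)) = 3 - (-1 + 15) = 3 - 1*14 = 3 - 14 = -11)
(-4475841 + 2194372)*((R(13)*745 + 619) + 197059) = (-4475841 + 2194372)*((-11*745 + 619) + 197059) = -2281469*((-8195 + 619) + 197059) = -2281469*(-7576 + 197059) = -2281469*189483 = -432299590527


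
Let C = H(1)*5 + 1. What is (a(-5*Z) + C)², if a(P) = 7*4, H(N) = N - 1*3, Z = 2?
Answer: 361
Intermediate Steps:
H(N) = -3 + N (H(N) = N - 3 = -3 + N)
a(P) = 28
C = -9 (C = (-3 + 1)*5 + 1 = -2*5 + 1 = -10 + 1 = -9)
(a(-5*Z) + C)² = (28 - 9)² = 19² = 361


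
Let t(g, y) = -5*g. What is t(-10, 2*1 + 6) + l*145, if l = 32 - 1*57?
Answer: -3575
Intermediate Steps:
l = -25 (l = 32 - 57 = -25)
t(-10, 2*1 + 6) + l*145 = -5*(-10) - 25*145 = 50 - 3625 = -3575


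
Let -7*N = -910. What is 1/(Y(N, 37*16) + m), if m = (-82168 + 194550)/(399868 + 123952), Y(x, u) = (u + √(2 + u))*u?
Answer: 24040740489503210/8411139041580898940161 - 121828002225600*√66/8411139041580898940161 ≈ 2.7405e-6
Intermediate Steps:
N = 130 (N = -⅐*(-910) = 130)
Y(x, u) = u*(u + √(2 + u))
m = 56191/261910 (m = 112382/523820 = 112382*(1/523820) = 56191/261910 ≈ 0.21454)
1/(Y(N, 37*16) + m) = 1/((37*16)*(37*16 + √(2 + 37*16)) + 56191/261910) = 1/(592*(592 + √(2 + 592)) + 56191/261910) = 1/(592*(592 + √594) + 56191/261910) = 1/(592*(592 + 3*√66) + 56191/261910) = 1/((350464 + 1776*√66) + 56191/261910) = 1/(91790082431/261910 + 1776*√66)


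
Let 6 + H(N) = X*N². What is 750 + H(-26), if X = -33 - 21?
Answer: -35760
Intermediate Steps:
X = -54
H(N) = -6 - 54*N²
750 + H(-26) = 750 + (-6 - 54*(-26)²) = 750 + (-6 - 54*676) = 750 + (-6 - 36504) = 750 - 36510 = -35760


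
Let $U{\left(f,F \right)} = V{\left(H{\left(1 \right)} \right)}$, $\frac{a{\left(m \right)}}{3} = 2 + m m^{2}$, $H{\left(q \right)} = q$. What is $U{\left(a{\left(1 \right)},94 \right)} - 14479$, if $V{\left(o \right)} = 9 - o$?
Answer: $-14471$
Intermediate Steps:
$a{\left(m \right)} = 6 + 3 m^{3}$ ($a{\left(m \right)} = 3 \left(2 + m m^{2}\right) = 3 \left(2 + m^{3}\right) = 6 + 3 m^{3}$)
$U{\left(f,F \right)} = 8$ ($U{\left(f,F \right)} = 9 - 1 = 8$)
$U{\left(a{\left(1 \right)},94 \right)} - 14479 = 8 - 14479 = -14471$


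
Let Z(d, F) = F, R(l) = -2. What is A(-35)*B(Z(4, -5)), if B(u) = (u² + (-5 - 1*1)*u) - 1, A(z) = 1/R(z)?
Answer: -27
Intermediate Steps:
A(z) = -½ (A(z) = 1/(-2) = -½)
B(u) = -1 + u² - 6*u (B(u) = (u² + (-5 - 1)*u) - 1 = (u² - 6*u) - 1 = -1 + u² - 6*u)
A(-35)*B(Z(4, -5)) = -(-1 + (-5)² - 6*(-5))/2 = -(-1 + 25 + 30)/2 = -½*54 = -27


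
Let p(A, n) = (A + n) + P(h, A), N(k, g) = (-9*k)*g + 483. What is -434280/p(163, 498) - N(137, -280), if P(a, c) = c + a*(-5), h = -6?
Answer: -21120123/61 ≈ -3.4623e+5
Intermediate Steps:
P(a, c) = c - 5*a
N(k, g) = 483 - 9*g*k (N(k, g) = -9*g*k + 483 = 483 - 9*g*k)
p(A, n) = 30 + n + 2*A (p(A, n) = (A + n) + (A - 5*(-6)) = (A + n) + (A + 30) = (A + n) + (30 + A) = 30 + n + 2*A)
-434280/p(163, 498) - N(137, -280) = -434280/(30 + 498 + 2*163) - (483 - 9*(-280)*137) = -434280/(30 + 498 + 326) - (483 + 345240) = -434280/854 - 1*345723 = -434280*1/854 - 345723 = -31020/61 - 345723 = -21120123/61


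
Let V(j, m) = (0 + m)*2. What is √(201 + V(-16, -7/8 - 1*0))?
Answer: √797/2 ≈ 14.116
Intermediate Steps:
V(j, m) = 2*m (V(j, m) = m*2 = 2*m)
√(201 + V(-16, -7/8 - 1*0)) = √(201 + 2*(-7/8 - 1*0)) = √(201 + 2*(-7*⅛ + 0)) = √(201 + 2*(-7/8 + 0)) = √(201 + 2*(-7/8)) = √(201 - 7/4) = √(797/4) = √797/2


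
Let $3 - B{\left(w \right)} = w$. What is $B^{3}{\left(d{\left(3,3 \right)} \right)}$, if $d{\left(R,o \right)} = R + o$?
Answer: $-27$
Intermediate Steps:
$B{\left(w \right)} = 3 - w$
$B^{3}{\left(d{\left(3,3 \right)} \right)} = \left(3 - \left(3 + 3\right)\right)^{3} = \left(3 - 6\right)^{3} = \left(-3\right)^{3} = -27$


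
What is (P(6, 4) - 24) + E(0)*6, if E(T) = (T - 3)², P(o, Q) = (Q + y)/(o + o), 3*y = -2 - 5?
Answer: 1085/36 ≈ 30.139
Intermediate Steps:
y = -7/3 (y = (-2 - 5)/3 = (⅓)*(-7) = -7/3 ≈ -2.3333)
P(o, Q) = (-7/3 + Q)/(2*o) (P(o, Q) = (Q - 7/3)/(o + o) = (-7/3 + Q)/((2*o)) = (-7/3 + Q)*(1/(2*o)) = (-7/3 + Q)/(2*o))
E(T) = (-3 + T)²
(P(6, 4) - 24) + E(0)*6 = ((⅙)*(-7 + 3*4)/6 - 24) + (-3 + 0)²*6 = ((⅙)*(⅙)*(-7 + 12) - 24) + (-3)²*6 = ((⅙)*(⅙)*5 - 24) + 9*6 = (5/36 - 24) + 54 = -859/36 + 54 = 1085/36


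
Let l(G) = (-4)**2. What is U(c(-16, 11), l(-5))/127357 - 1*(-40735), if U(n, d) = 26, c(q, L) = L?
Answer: 5187887421/127357 ≈ 40735.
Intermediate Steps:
l(G) = 16
U(c(-16, 11), l(-5))/127357 - 1*(-40735) = 26/127357 - 1*(-40735) = 26*(1/127357) + 40735 = 26/127357 + 40735 = 5187887421/127357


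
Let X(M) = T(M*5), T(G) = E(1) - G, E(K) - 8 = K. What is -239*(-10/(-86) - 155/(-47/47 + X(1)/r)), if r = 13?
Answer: -20718910/387 ≈ -53537.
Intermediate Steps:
E(K) = 8 + K
T(G) = 9 - G (T(G) = (8 + 1) - G = 9 - G)
X(M) = 9 - 5*M (X(M) = 9 - M*5 = 9 - 5*M)
-239*(-10/(-86) - 155/(-47/47 + X(1)/r)) = -239*(-10/(-86) - 155/(-47/47 + (9 - 5*1)/13)) = -239*(-10*(-1/86) - 155/(-47*1/47 + (9 - 5)*(1/13))) = -239*(5/43 - 155/(-1 + 4*(1/13))) = -239*(5/43 - 155/(-1 + 4/13)) = -239*(5/43 - 155/(-9/13)) = -239*(5/43 - 155*(-13/9)) = -239*(5/43 + 2015/9) = -239*86690/387 = -20718910/387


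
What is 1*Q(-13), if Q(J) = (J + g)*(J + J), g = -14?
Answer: 702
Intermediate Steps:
Q(J) = 2*J*(-14 + J) (Q(J) = (J - 14)*(J + J) = (-14 + J)*(2*J) = 2*J*(-14 + J))
1*Q(-13) = 1*(2*(-13)*(-14 - 13)) = 1*(2*(-13)*(-27)) = 1*702 = 702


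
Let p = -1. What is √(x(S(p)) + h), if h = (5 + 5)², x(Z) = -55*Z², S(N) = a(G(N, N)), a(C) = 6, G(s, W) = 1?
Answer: 2*I*√470 ≈ 43.359*I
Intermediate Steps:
S(N) = 6
h = 100 (h = 10² = 100)
√(x(S(p)) + h) = √(-55*6² + 100) = √(-55*36 + 100) = √(-1980 + 100) = √(-1880) = 2*I*√470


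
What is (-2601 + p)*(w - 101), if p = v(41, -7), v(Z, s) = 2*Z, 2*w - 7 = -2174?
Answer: 5967511/2 ≈ 2.9838e+6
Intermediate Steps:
w = -2167/2 (w = 7/2 + (½)*(-2174) = 7/2 - 1087 = -2167/2 ≈ -1083.5)
p = 82 (p = 2*41 = 82)
(-2601 + p)*(w - 101) = (-2601 + 82)*(-2167/2 - 101) = -2519*(-2369/2) = 5967511/2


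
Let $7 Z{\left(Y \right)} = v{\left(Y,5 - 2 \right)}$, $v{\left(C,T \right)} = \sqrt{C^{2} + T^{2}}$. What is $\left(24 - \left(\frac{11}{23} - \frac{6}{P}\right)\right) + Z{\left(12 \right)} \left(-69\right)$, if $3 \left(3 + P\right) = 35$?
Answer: $\frac{7240}{299} - \frac{207 \sqrt{17}}{7} \approx -97.712$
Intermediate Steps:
$P = \frac{26}{3}$ ($P = -3 + \frac{1}{3} \cdot 35 = -3 + \frac{35}{3} = \frac{26}{3} \approx 8.6667$)
$Z{\left(Y \right)} = \frac{\sqrt{9 + Y^{2}}}{7}$ ($Z{\left(Y \right)} = \frac{\sqrt{Y^{2} + \left(5 - 2\right)^{2}}}{7} = \frac{\sqrt{Y^{2} + 3^{2}}}{7} = \frac{\sqrt{Y^{2} + 9}}{7} = \frac{\sqrt{9 + Y^{2}}}{7}$)
$\left(24 - \left(\frac{11}{23} - \frac{6}{P}\right)\right) + Z{\left(12 \right)} \left(-69\right) = \left(24 - \left(\frac{11}{23} - \frac{6}{\frac{26}{3}}\right)\right) + \frac{\sqrt{9 + 12^{2}}}{7} \left(-69\right) = \left(24 - \left(11 \cdot \frac{1}{23} - \frac{9}{13}\right)\right) + \frac{\sqrt{9 + 144}}{7} \left(-69\right) = \left(24 - \left(\frac{11}{23} - \frac{9}{13}\right)\right) + \frac{\sqrt{153}}{7} \left(-69\right) = \left(24 - - \frac{64}{299}\right) + \frac{3 \sqrt{17}}{7} \left(-69\right) = \left(24 + \frac{64}{299}\right) + \frac{3 \sqrt{17}}{7} \left(-69\right) = \frac{7240}{299} - \frac{207 \sqrt{17}}{7}$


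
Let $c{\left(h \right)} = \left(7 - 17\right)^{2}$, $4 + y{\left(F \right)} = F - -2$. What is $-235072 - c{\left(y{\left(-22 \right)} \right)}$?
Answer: $-235172$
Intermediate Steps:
$y{\left(F \right)} = -2 + F$ ($y{\left(F \right)} = -4 + \left(F - -2\right) = -4 + \left(F + 2\right) = -4 + \left(2 + F\right) = -2 + F$)
$c{\left(h \right)} = 100$ ($c{\left(h \right)} = \left(7 - 17\right)^{2} = \left(-10\right)^{2} = 100$)
$-235072 - c{\left(y{\left(-22 \right)} \right)} = -235072 - 100 = -235172$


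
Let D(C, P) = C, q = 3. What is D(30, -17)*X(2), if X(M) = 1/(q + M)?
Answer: 6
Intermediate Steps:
X(M) = 1/(3 + M)
D(30, -17)*X(2) = 30/(3 + 2) = 30/5 = 30*(⅕) = 6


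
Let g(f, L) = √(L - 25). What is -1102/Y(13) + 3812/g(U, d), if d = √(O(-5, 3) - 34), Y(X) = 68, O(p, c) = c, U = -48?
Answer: -551/34 + 3812/√(-25 + I*√31) ≈ 66.158 - 748.71*I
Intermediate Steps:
d = I*√31 (d = √(3 - 34) = √(-31) = I*√31 ≈ 5.5678*I)
g(f, L) = √(-25 + L)
-1102/Y(13) + 3812/g(U, d) = -1102/68 + 3812/(√(-25 + I*√31)) = -1102*1/68 + 3812/√(-25 + I*√31) = -551/34 + 3812/√(-25 + I*√31)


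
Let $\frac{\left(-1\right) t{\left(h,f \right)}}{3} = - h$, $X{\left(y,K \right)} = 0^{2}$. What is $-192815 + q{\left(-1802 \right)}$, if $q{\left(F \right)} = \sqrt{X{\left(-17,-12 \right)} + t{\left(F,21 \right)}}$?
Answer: $-192815 + i \sqrt{5406} \approx -1.9282 \cdot 10^{5} + 73.526 i$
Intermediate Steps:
$X{\left(y,K \right)} = 0$
$t{\left(h,f \right)} = 3 h$ ($t{\left(h,f \right)} = - 3 \left(- h\right) = 3 h$)
$q{\left(F \right)} = \sqrt{3} \sqrt{F}$ ($q{\left(F \right)} = \sqrt{0 + 3 F} = \sqrt{3 F} = \sqrt{3} \sqrt{F}$)
$-192815 + q{\left(-1802 \right)} = -192815 + \sqrt{3} \sqrt{-1802} = -192815 + \sqrt{3} i \sqrt{1802} = -192815 + i \sqrt{5406}$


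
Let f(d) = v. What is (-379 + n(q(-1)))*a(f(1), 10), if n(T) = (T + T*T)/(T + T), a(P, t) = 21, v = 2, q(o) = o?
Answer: -7959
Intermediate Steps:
f(d) = 2
n(T) = (T + T**2)/(2*T) (n(T) = (T + T**2)/((2*T)) = (T + T**2)*(1/(2*T)) = (T + T**2)/(2*T))
(-379 + n(q(-1)))*a(f(1), 10) = (-379 + (1/2 + (1/2)*(-1)))*21 = (-379 + (1/2 - 1/2))*21 = (-379 + 0)*21 = -379*21 = -7959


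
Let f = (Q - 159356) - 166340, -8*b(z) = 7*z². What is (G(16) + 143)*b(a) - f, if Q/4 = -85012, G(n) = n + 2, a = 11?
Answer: 5189585/8 ≈ 6.4870e+5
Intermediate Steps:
b(z) = -7*z²/8
G(n) = 2 + n
Q = -340048 (Q = 4*(-85012) = -340048)
f = -665744 (f = (-340048 - 159356) - 166340 = -499404 - 166340 = -665744)
(G(16) + 143)*b(a) - f = ((2 + 16) + 143)*(-7/8*11²) - 1*(-665744) = (18 + 143)*(-7/8*121) + 665744 = 161*(-847/8) + 665744 = -136367/8 + 665744 = 5189585/8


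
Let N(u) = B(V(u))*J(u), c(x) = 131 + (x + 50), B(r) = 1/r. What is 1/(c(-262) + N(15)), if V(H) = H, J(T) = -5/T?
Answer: -45/3646 ≈ -0.012342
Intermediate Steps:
B(r) = 1/r
c(x) = 181 + x (c(x) = 131 + (50 + x) = 181 + x)
N(u) = -5/u² (N(u) = (-5/u)/u = -5/u²)
1/(c(-262) + N(15)) = 1/((181 - 262) - 5/15²) = 1/(-81 - 5*1/225) = 1/(-81 - 1/45) = 1/(-3646/45) = -45/3646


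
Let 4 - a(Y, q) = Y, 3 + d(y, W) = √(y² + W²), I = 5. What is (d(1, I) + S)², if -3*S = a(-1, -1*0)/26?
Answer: 215305/6084 - 239*√26/39 ≈ 4.1409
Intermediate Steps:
d(y, W) = -3 + √(W² + y²) (d(y, W) = -3 + √(y² + W²) = -3 + √(W² + y²))
a(Y, q) = 4 - Y
S = -5/78 (S = -(4 - 1*(-1))/(3*26) = -(4 + 1)/(3*26) = -5/(3*26) = -⅓*5/26 = -5/78 ≈ -0.064103)
(d(1, I) + S)² = ((-3 + √(5² + 1²)) - 5/78)² = ((-3 + √(25 + 1)) - 5/78)² = ((-3 + √26) - 5/78)² = (-239/78 + √26)²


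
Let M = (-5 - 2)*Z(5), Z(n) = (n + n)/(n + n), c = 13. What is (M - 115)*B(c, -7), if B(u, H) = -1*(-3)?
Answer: -366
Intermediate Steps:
Z(n) = 1 (Z(n) = (2*n)/((2*n)) = (2*n)*(1/(2*n)) = 1)
B(u, H) = 3
M = -7 (M = (-5 - 2)*1 = -7*1 = -7)
(M - 115)*B(c, -7) = (-7 - 115)*3 = -122*3 = -366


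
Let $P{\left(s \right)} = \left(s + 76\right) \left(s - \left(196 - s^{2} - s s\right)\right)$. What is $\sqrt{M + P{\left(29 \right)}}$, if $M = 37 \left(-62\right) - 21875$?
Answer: $\sqrt{134906} \approx 367.3$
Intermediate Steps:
$M = -24169$ ($M = -2294 - 21875 = -24169$)
$P{\left(s \right)} = \left(76 + s\right) \left(-196 + s + 2 s^{2}\right)$ ($P{\left(s \right)} = \left(76 + s\right) \left(s + \left(\left(s^{2} + s^{2}\right) - 196\right)\right) = \left(76 + s\right) \left(s + \left(2 s^{2} - 196\right)\right) = \left(76 + s\right) \left(s + \left(-196 + 2 s^{2}\right)\right) = \left(76 + s\right) \left(-196 + s + 2 s^{2}\right)$)
$\sqrt{M + P{\left(29 \right)}} = \sqrt{-24169 + \left(-14896 - 3480 + 2 \cdot 29^{3} + 153 \cdot 29^{2}\right)} = \sqrt{-24169 + \left(-14896 - 3480 + 2 \cdot 24389 + 153 \cdot 841\right)} = \sqrt{-24169 + \left(-14896 - 3480 + 48778 + 128673\right)} = \sqrt{-24169 + 159075} = \sqrt{134906}$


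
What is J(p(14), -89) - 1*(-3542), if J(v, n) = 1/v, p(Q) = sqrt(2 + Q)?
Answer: 14169/4 ≈ 3542.3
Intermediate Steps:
J(p(14), -89) - 1*(-3542) = 1/(sqrt(2 + 14)) - 1*(-3542) = 1/(sqrt(16)) + 3542 = 1/4 + 3542 = 14169/4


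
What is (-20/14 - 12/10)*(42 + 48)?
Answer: -1656/7 ≈ -236.57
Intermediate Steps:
(-20/14 - 12/10)*(42 + 48) = (-20*1/14 - 12*⅒)*90 = (-10/7 - 6/5)*90 = -92/35*90 = -1656/7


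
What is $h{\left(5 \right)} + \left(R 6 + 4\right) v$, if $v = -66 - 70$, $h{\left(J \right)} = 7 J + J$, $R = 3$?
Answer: $-2952$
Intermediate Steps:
$h{\left(J \right)} = 8 J$
$v = -136$ ($v = -66 - 70 = -136$)
$h{\left(5 \right)} + \left(R 6 + 4\right) v = 8 \cdot 5 + \left(3 \cdot 6 + 4\right) \left(-136\right) = 40 + \left(18 + 4\right) \left(-136\right) = 40 + 22 \left(-136\right) = 40 - 2992 = -2952$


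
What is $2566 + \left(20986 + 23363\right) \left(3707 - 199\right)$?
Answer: $155578858$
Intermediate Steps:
$2566 + \left(20986 + 23363\right) \left(3707 - 199\right) = 2566 + 44349 \cdot 3508 = 2566 + 155576292 = 155578858$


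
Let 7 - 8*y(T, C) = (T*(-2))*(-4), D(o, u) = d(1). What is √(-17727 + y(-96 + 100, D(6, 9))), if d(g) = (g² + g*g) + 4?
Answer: I*√283682/4 ≈ 133.15*I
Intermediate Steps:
d(g) = 4 + 2*g² (d(g) = (g² + g²) + 4 = 2*g² + 4 = 4 + 2*g²)
D(o, u) = 6 (D(o, u) = 4 + 2*1² = 4 + 2*1 = 4 + 2 = 6)
y(T, C) = 7/8 - T (y(T, C) = 7/8 - T*(-2)*(-4)/8 = 7/8 - (-2*T)*(-4)/8 = 7/8 - T)
√(-17727 + y(-96 + 100, D(6, 9))) = √(-17727 + (7/8 - (-96 + 100))) = √(-17727 + (7/8 - 1*4)) = √(-17727 + (7/8 - 4)) = √(-17727 - 25/8) = √(-141841/8) = I*√283682/4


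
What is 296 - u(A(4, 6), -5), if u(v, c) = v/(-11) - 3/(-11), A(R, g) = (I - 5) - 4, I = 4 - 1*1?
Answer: 3247/11 ≈ 295.18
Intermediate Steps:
I = 3 (I = 4 - 1 = 3)
A(R, g) = -6 (A(R, g) = (3 - 5) - 4 = -2 - 4 = -6)
u(v, c) = 3/11 - v/11 (u(v, c) = v*(-1/11) - 3*(-1/11) = -v/11 + 3/11 = 3/11 - v/11)
296 - u(A(4, 6), -5) = 296 - (3/11 - 1/11*(-6)) = 296 - (3/11 + 6/11) = 296 - 1*9/11 = 296 - 9/11 = 3247/11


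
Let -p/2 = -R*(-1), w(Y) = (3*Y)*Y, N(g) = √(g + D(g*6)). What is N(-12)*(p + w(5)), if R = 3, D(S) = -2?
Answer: 69*I*√14 ≈ 258.17*I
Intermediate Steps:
N(g) = √(-2 + g) (N(g) = √(g - 2) = √(-2 + g))
w(Y) = 3*Y²
p = -6 (p = -2*(-1*3)*(-1) = -(-6)*(-1) = -2*3 = -6)
N(-12)*(p + w(5)) = √(-2 - 12)*(-6 + 3*5²) = √(-14)*(-6 + 3*25) = (I*√14)*(-6 + 75) = (I*√14)*69 = 69*I*√14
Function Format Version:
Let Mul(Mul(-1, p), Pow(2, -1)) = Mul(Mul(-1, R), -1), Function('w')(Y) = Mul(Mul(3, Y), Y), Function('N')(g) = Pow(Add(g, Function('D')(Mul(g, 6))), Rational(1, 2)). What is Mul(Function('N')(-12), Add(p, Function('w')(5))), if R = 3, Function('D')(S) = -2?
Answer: Mul(69, I, Pow(14, Rational(1, 2))) ≈ Mul(258.17, I)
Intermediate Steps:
Function('N')(g) = Pow(Add(-2, g), Rational(1, 2)) (Function('N')(g) = Pow(Add(g, -2), Rational(1, 2)) = Pow(Add(-2, g), Rational(1, 2)))
Function('w')(Y) = Mul(3, Pow(Y, 2))
p = -6 (p = Mul(-2, Mul(Mul(-1, 3), -1)) = Mul(-2, Mul(-3, -1)) = Mul(-2, 3) = -6)
Mul(Function('N')(-12), Add(p, Function('w')(5))) = Mul(Pow(Add(-2, -12), Rational(1, 2)), Add(-6, Mul(3, Pow(5, 2)))) = Mul(Pow(-14, Rational(1, 2)), Add(-6, Mul(3, 25))) = Mul(Mul(I, Pow(14, Rational(1, 2))), Add(-6, 75)) = Mul(Mul(I, Pow(14, Rational(1, 2))), 69) = Mul(69, I, Pow(14, Rational(1, 2)))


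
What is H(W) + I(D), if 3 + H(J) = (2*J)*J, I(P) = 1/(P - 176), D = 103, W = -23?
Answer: 77014/73 ≈ 1055.0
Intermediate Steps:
I(P) = 1/(-176 + P)
H(J) = -3 + 2*J² (H(J) = -3 + (2*J)*J = -3 + 2*J²)
H(W) + I(D) = (-3 + 2*(-23)²) + 1/(-176 + 103) = (-3 + 2*529) + 1/(-73) = (-3 + 1058) - 1/73 = 1055 - 1/73 = 77014/73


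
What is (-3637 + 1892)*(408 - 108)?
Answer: -523500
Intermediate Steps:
(-3637 + 1892)*(408 - 108) = -1745*300 = -523500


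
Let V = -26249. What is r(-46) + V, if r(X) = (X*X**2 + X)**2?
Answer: 9483227675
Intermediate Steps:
r(X) = (X + X**3)**2 (r(X) = (X**3 + X)**2 = (X + X**3)**2)
r(-46) + V = (-46)**2*(1 + (-46)**2)**2 - 26249 = 2116*(1 + 2116)**2 - 26249 = 2116*2117**2 - 26249 = 2116*4481689 - 26249 = 9483253924 - 26249 = 9483227675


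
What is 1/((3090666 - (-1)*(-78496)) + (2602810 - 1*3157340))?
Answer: 1/2457640 ≈ 4.0689e-7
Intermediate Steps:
1/((3090666 - (-1)*(-78496)) + (2602810 - 1*3157340)) = 1/((3090666 - 1*78496) + (2602810 - 3157340)) = 1/((3090666 - 78496) - 554530) = 1/(3012170 - 554530) = 1/2457640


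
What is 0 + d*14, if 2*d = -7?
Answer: -49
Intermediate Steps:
d = -7/2 (d = (½)*(-7) = -7/2 ≈ -3.5000)
0 + d*14 = 0 - 7/2*14 = 0 - 49 = -49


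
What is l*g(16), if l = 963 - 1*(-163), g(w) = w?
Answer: 18016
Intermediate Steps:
l = 1126 (l = 963 + 163 = 1126)
l*g(16) = 1126*16 = 18016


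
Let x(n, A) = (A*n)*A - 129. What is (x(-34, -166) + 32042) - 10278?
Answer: -915269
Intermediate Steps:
x(n, A) = -129 + n*A² (x(n, A) = n*A² - 129 = -129 + n*A²)
(x(-34, -166) + 32042) - 10278 = ((-129 - 34*(-166)²) + 32042) - 10278 = ((-129 - 34*27556) + 32042) - 10278 = ((-129 - 936904) + 32042) - 10278 = (-937033 + 32042) - 10278 = -904991 - 10278 = -915269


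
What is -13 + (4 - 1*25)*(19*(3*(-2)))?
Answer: 2381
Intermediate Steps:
-13 + (4 - 1*25)*(19*(3*(-2))) = -13 + (4 - 25)*(19*(-6)) = -13 - 21*(-114) = -13 + 2394 = 2381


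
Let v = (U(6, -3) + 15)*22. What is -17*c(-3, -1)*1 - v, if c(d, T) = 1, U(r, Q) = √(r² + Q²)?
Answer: -347 - 66*√5 ≈ -494.58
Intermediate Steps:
U(r, Q) = √(Q² + r²)
v = 330 + 66*√5 (v = (√((-3)² + 6²) + 15)*22 = (√(9 + 36) + 15)*22 = (√45 + 15)*22 = (3*√5 + 15)*22 = (15 + 3*√5)*22 = 330 + 66*√5 ≈ 477.58)
-17*c(-3, -1)*1 - v = -17*1*1 - (330 + 66*√5) = -17*1 + (-330 - 66*√5) = -17 + (-330 - 66*√5) = -347 - 66*√5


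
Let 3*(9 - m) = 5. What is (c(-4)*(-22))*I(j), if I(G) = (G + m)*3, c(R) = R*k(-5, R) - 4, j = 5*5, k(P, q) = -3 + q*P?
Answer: 153648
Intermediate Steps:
k(P, q) = -3 + P*q
m = 22/3 (m = 9 - ⅓*5 = 9 - 5/3 = 22/3 ≈ 7.3333)
j = 25
c(R) = -4 + R*(-3 - 5*R) (c(R) = R*(-3 - 5*R) - 4 = -4 + R*(-3 - 5*R))
I(G) = 22 + 3*G (I(G) = (G + 22/3)*3 = (22/3 + G)*3 = 22 + 3*G)
(c(-4)*(-22))*I(j) = ((-4 - 1*(-4)*(3 + 5*(-4)))*(-22))*(22 + 3*25) = ((-4 - 1*(-4)*(3 - 20))*(-22))*(22 + 75) = ((-4 - 1*(-4)*(-17))*(-22))*97 = ((-4 - 68)*(-22))*97 = -72*(-22)*97 = 1584*97 = 153648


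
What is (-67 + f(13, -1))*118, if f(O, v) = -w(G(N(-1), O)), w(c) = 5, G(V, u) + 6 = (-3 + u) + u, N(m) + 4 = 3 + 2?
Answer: -8496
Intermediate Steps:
N(m) = 1 (N(m) = -4 + (3 + 2) = -4 + 5 = 1)
G(V, u) = -9 + 2*u (G(V, u) = -6 + ((-3 + u) + u) = -6 + (-3 + 2*u) = -9 + 2*u)
f(O, v) = -5 (f(O, v) = -1*5 = -5)
(-67 + f(13, -1))*118 = (-67 - 5)*118 = -72*118 = -8496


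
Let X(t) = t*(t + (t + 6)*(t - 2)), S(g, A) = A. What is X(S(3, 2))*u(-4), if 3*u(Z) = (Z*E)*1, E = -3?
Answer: 16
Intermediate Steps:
u(Z) = -Z (u(Z) = ((Z*(-3))*1)/3 = (-3*Z*1)/3 = (-3*Z)/3 = -Z)
X(t) = t*(t + (-2 + t)*(6 + t)) (X(t) = t*(t + (6 + t)*(-2 + t)) = t*(t + (-2 + t)*(6 + t)))
X(S(3, 2))*u(-4) = (2*(-12 + 2**2 + 5*2))*(-1*(-4)) = (2*(-12 + 4 + 10))*4 = (2*2)*4 = 4*4 = 16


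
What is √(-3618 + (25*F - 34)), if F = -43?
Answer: I*√4727 ≈ 68.753*I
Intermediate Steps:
√(-3618 + (25*F - 34)) = √(-3618 + (25*(-43) - 34)) = √(-3618 + (-1075 - 34)) = √(-3618 - 1109) = √(-4727) = I*√4727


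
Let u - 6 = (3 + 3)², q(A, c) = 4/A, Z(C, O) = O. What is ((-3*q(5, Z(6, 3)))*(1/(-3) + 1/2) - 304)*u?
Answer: -63924/5 ≈ -12785.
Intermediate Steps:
q(A, c) = 4/A
u = 42 (u = 6 + (3 + 3)² = 6 + 6² = 6 + 36 = 42)
((-3*q(5, Z(6, 3)))*(1/(-3) + 1/2) - 304)*u = ((-12/5)*(1/(-3) + 1/2) - 304)*42 = ((-12/5)*(1*(-⅓) + 1*(½)) - 304)*42 = ((-3*⅘)*(-⅓ + ½) - 304)*42 = (-12/5*⅙ - 304)*42 = (-⅖ - 304)*42 = -1522/5*42 = -63924/5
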